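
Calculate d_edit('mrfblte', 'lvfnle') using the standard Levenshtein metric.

Let D[i][j] be the edit distance between the first i characters of 'mrfblte' and the first j characters of 'lvfnle', with D[i][0] = i, D[0][j] = j, and D[i][j] = D[i-1][j-1] if the characters match, else 1 + min(D[i-1][j], D[i][j-1], D[i-1][j-1]). Filling the table (rows: prefixes of 'mrfblte', columns: prefixes of 'lvfnle'):
     ε  l  v  f  n  l  e
  ε  0  1  2  3  4  5  6
  m  1  1  2  3  4  5  6
  r  2  2  2  3  4  5  6
  f  3  3  3  2  3  4  5
  b  4  4  4  3  3  4  5
  l  5  4  5  4  4  3  4
  t  6  5  5  5  5  4  4
  e  7  6  6  6  6  5  4
The bottom-right entry gives D[7][6] = 4, so no sequence of fewer than 4 edits works. Backtracking through the table gives one optimal edit sequence (4 edits):
  mrfblte → lrfblte (sub m→l @1)
  lrfblte → lvfblte (sub r→v @2)
  lvfblte → lvfnlte (sub b→n @4)
  lvfnlte → lvfnle (del t @6)
Edit distance = 4.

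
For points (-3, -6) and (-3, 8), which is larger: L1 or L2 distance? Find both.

L1 = |-3 - (-3)| + |-6 - 8| = 0 + 14 = 14
L2 = √(0² + 14²) = √196 = 14
L1 ≥ L2 always (equality iff movement is along one axis); L1 = L2 here (movement is along a single axis).
Ratio L1/L2 = 14/14 = 1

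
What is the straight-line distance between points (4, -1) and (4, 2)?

√(Σ(x_i - y_i)²) = √((4 - 4)² + (-1 - 2)²)
= √(0² + (-3)²) = √(0 + 9) = √9 = 3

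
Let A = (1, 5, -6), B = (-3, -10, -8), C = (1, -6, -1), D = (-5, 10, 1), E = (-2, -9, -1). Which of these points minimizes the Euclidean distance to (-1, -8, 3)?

Distances: d(A) ≈ 15.9374, d(B) ≈ 11.3578, d(C) ≈ 4.899, d(D) ≈ 18.5472, d(E) ≈ 4.2426. Nearest: E = (-2, -9, -1) with distance 4.2426.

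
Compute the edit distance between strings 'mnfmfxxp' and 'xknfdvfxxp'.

Let D[i][j] be the edit distance between the first i characters of 'mnfmfxxp' and the first j characters of 'xknfdvfxxp', with D[i][0] = i, D[0][j] = j, and D[i][j] = D[i-1][j-1] if the characters match, else 1 + min(D[i-1][j], D[i][j-1], D[i-1][j-1]). Filling the table (rows: prefixes of 'mnfmfxxp', columns: prefixes of 'xknfdvfxxp'):
     ε  x  k  n  f  d  v  f  x  x  p
  ε  0  1  2  3  4  5  6  7  8  9 10
  m  1  1  2  3  4  5  6  7  8  9 10
  n  2  2  2  2  3  4  5  6  7  8  9
  f  3  3  3  3  2  3  4  5  6  7  8
  m  4  4  4  4  3  3  4  5  6  7  8
  f  5  5  5  5  4  4  4  4  5  6  7
  x  6  5  6  6  5  5  5  5  4  5  6
  x  7  6  6  7  6  6  6  6  5  4  5
  p  8  7  7  7  7  7  7  7  6  5  4
The bottom-right entry gives D[8][10] = 4, so no sequence of fewer than 4 edits works. Backtracking through the table gives one optimal edit sequence (4 edits):
  mnfmfxxp → xmnfmfxxp (ins x @1)
  xmnfmfxxp → xknfmfxxp (sub m→k @2)
  xknfmfxxp → xknfdmfxxp (ins d @5)
  xknfdmfxxp → xknfdvfxxp (sub m→v @6)
Edit distance = 4.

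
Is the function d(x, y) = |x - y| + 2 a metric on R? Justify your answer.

No. d fails identity of indiscernibles (specifically d(x,x) = 0): d(4, 4) = |4 - 4| + 2 = 0 + 2 = 2 ≠ 0.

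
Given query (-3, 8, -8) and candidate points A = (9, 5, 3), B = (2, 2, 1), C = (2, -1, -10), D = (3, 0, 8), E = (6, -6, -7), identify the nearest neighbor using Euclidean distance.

Distances: d(A) ≈ 16.5529, d(B) ≈ 11.9164, d(C) ≈ 10.4881, d(D) ≈ 18.868, d(E) ≈ 16.6733. Nearest: C = (2, -1, -10) with distance 10.4881.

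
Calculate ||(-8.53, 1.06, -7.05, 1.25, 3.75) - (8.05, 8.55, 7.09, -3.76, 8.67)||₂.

√(Σ(x_i - y_i)²) = √((-8.53 - 8.05)² + (1.06 - 8.55)² + (-7.05 - 7.09)² + (1.25 - (-3.76))² + (3.75 - 8.67)²)
= √((-16.58)² + (-7.49)² + (-14.14)² + 5.01² + (-4.92)²) = √(274.8964 + 56.1001 + 199.9396 + 25.1001 + 24.2064) = √580.2426 ≈ 24.0882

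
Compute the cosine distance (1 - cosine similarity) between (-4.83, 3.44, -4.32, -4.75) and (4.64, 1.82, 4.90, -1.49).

With u = (-4.83, 3.44, -4.32, -4.75), v = (4.64, 1.82, 4.90, -1.49):
u·v = (-4.83)·4.64 + 3.44·1.82 + (-4.32)·4.9 + (-4.75)·(-1.49) = (-22.4112) + 6.2608 + (-21.168) + 7.0775 = -30.2409.
|u| = √((-4.83)² + 3.44² + (-4.32)² + (-4.75)²) = √(23.3289 + 11.8336 + 18.6624 + 22.5625) = √76.3874, |v| = √(4.64² + 1.82² + 4.9² + (-1.49)²) = √(21.5296 + 3.3124 + 24.01 + 2.2201) = √51.0721.
cos θ = (u·v)/(|u||v|) = -30.2409/(√76.3874·√51.0721) ≈ -0.4842
Cosine distance = 1 - cos θ ≈ 1 - (-0.4842) = 1.4842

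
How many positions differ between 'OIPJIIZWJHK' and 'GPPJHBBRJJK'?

Differing positions: 1, 2, 5, 6, 7, 8, 10. Hamming distance = 7.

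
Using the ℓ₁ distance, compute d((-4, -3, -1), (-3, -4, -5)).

Σ|x_i - y_i| = |-4 - (-3)| + |-3 - (-4)| + |-1 - (-5)| = 1 + 1 + 4 = 6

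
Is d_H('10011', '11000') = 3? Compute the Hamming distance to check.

Differing positions: 2, 4, 5. Hamming distance = 3, so the claim is true.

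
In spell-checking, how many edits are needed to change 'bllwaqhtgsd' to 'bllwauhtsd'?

Let D[i][j] be the edit distance between the first i characters of 'bllwaqhtgsd' and the first j characters of 'bllwauhtsd', with D[i][0] = i, D[0][j] = j, and D[i][j] = D[i-1][j-1] if the characters match, else 1 + min(D[i-1][j], D[i][j-1], D[i-1][j-1]). Filling the table (rows: prefixes of 'bllwaqhtgsd', columns: prefixes of 'bllwauhtsd'):
     ε  b  l  l  w  a  u  h  t  s  d
  ε  0  1  2  3  4  5  6  7  8  9 10
  b  1  0  1  2  3  4  5  6  7  8  9
  l  2  1  0  1  2  3  4  5  6  7  8
  l  3  2  1  0  1  2  3  4  5  6  7
  w  4  3  2  1  0  1  2  3  4  5  6
  a  5  4  3  2  1  0  1  2  3  4  5
  q  6  5  4  3  2  1  1  2  3  4  5
  h  7  6  5  4  3  2  2  1  2  3  4
  t  8  7  6  5  4  3  3  2  1  2  3
  g  9  8  7  6  5  4  4  3  2  2  3
  s 10  9  8  7  6  5  5  4  3  2  3
  d 11 10  9  8  7  6  6  5  4  3  2
The bottom-right entry gives D[11][10] = 2, so no sequence of fewer than 2 edits works. Backtracking through the table gives one optimal edit sequence (2 edits):
  bllwaqhtgsd → bllwauhtgsd (sub q→u @6)
  bllwauhtgsd → bllwauhtsd (del g @9)
Edit distance = 2.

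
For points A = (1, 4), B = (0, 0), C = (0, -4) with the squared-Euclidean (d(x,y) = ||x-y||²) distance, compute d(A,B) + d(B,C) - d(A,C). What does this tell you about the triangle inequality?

d(A,B) = 1² + 4² = 17, d(B,C) = 0² + 4² = 16, d(A,C) = 1² + 8² = 65.
d(A,B) + d(B,C) - d(A,C) = 17 + 16 - 65 = 33 - 65 = -32. This is < 0, so the triangle inequality FAILS for these points (squared-Euclidean is not a metric).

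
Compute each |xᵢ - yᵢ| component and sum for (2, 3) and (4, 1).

Σ|x_i - y_i| = |2 - 4| + |3 - 1| = 2 + 2 = 4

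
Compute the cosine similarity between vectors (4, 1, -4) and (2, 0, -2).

With u = (4, 1, -4), v = (2, 0, -2):
u·v = 4·2 + 1·0 + (-4)·(-2) = 8 + 0 + 8 = 16.
|u| = √(4² + 1² + (-4)²) = √33, |v| = √(2² + 0² + (-2)²) = √8, so |u||v| = √(33·8) = √264.
cos θ = (u·v)/(|u||v|) = 16/√264 ≈ 0.9847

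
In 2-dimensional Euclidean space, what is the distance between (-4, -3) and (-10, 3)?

√(Σ(x_i - y_i)²) = √((-4 - (-10))² + (-3 - 3)²)
= √(6² + (-6)²) = √(36 + 36) = √72 ≈ 8.4853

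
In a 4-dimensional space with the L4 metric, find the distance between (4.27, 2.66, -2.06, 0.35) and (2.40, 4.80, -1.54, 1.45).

(Σ|x_i - y_i|^4)^(1/4) = (|4.27 - 2.4|^4 + |2.66 - 4.8|^4 + |-2.06 - (-1.54)|^4 + |0.35 - 1.45|^4)^(1/4)
= (1.87^4 + 2.14^4 + 0.52^4 + 1.1^4)^(1/4) ≈ (12.2283 + 20.9727 + 0.0731 + 1.4641)^(1/4) = (34.7382)^(1/4) ≈ 2.4277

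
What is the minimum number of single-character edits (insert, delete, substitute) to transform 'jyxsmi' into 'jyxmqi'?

Let D[i][j] be the edit distance between the first i characters of 'jyxsmi' and the first j characters of 'jyxmqi', with D[i][0] = i, D[0][j] = j, and D[i][j] = D[i-1][j-1] if the characters match, else 1 + min(D[i-1][j], D[i][j-1], D[i-1][j-1]). Filling the table (rows: prefixes of 'jyxsmi', columns: prefixes of 'jyxmqi'):
     ε  j  y  x  m  q  i
  ε  0  1  2  3  4  5  6
  j  1  0  1  2  3  4  5
  y  2  1  0  1  2  3  4
  x  3  2  1  0  1  2  3
  s  4  3  2  1  1  2  3
  m  5  4  3  2  1  2  3
  i  6  5  4  3  2  2  2
The bottom-right entry gives D[6][6] = 2, so no sequence of fewer than 2 edits works. Backtracking through the table gives one optimal edit sequence (2 edits):
  jyxsmi → jyxmmi (sub s→m @4)
  jyxmmi → jyxmqi (sub m→q @5)
Edit distance = 2.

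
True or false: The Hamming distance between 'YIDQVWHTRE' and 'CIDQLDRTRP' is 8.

Differing positions: 1, 5, 6, 7, 10. Hamming distance = 5, so the claim that d_H = 8 is false.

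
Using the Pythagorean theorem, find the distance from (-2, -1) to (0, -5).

√(Σ(x_i - y_i)²) = √((-2 - 0)² + (-1 - (-5))²)
= √((-2)² + 4²) = √(4 + 16) = √20 ≈ 4.4721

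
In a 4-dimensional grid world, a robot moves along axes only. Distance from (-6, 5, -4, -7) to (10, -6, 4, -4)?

Σ|x_i - y_i| = |-6 - 10| + |5 - (-6)| + |-4 - 4| + |-7 - (-4)| = 16 + 11 + 8 + 3 = 38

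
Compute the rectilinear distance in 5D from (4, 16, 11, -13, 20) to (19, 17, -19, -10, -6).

Σ|x_i - y_i| = |4 - 19| + |16 - 17| + |11 - (-19)| + |-13 - (-10)| + |20 - (-6)| = 15 + 1 + 30 + 3 + 26 = 75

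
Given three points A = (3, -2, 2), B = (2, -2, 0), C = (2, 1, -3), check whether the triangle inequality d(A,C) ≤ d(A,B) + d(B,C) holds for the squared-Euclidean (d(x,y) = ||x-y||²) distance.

d(A,B) = 1² + 0² + 2² = 5, d(B,C) = 0² + 3² + 3² = 18, d(A,C) = 1² + 3² + 5² = 35.
d(A,C) = 35 > 5 + 18 = 23. Triangle inequality is VIOLATED. (Squared-Euclidean is not a metric — this is a counterexample.)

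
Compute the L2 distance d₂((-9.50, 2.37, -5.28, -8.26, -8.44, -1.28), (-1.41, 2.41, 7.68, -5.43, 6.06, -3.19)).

√(Σ(x_i - y_i)²) = √((-9.5 - (-1.41))² + (2.37 - 2.41)² + (-5.28 - 7.68)² + (-8.26 - (-5.43))² + (-8.44 - 6.06)² + (-1.28 - (-3.19))²)
= √((-8.09)² + (-0.04)² + (-12.96)² + (-2.83)² + (-14.5)² + 1.91²) = √(65.4481 + 0.0016 + 167.9616 + 8.0089 + 210.25 + 3.6481) = √455.3183 ≈ 21.3382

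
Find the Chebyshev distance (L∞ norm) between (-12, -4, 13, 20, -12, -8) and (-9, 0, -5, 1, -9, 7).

max(|x_i - y_i|) = max(|-12 - (-9)|, |-4 - 0|, |13 - (-5)|, |20 - 1|, |-12 - (-9)|, |-8 - 7|) = max(3, 4, 18, 19, 3, 15) = 19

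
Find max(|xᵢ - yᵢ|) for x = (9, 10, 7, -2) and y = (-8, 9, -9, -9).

max(|x_i - y_i|) = max(|9 - (-8)|, |10 - 9|, |7 - (-9)|, |-2 - (-9)|) = max(17, 1, 16, 7) = 17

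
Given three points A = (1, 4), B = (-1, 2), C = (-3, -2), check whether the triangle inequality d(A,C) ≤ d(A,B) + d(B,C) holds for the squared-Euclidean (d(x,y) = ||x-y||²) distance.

d(A,B) = 2² + 2² = 8, d(B,C) = 2² + 4² = 20, d(A,C) = 4² + 6² = 52.
d(A,C) = 52 > 8 + 20 = 28. Triangle inequality is VIOLATED. (Squared-Euclidean is not a metric — this is a counterexample.)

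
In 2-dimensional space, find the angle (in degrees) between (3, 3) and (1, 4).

With u = (3, 3), v = (1, 4):
u·v = 3·1 + 3·4 = 3 + 12 = 15.
|u| = √(3² + 3²) = √18, |v| = √(1² + 4²) = √17, so |u||v| = √(18·17) = √306.
cos θ = (u·v)/(|u||v|) = 15/√306 ≈ 0.857493
θ = arccos(0.857493) ≈ 30.96°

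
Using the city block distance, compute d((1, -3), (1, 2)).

Σ|x_i - y_i| = |1 - 1| + |-3 - 2| = 0 + 5 = 5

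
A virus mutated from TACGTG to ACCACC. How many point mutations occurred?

Differing positions: 1, 2, 4, 5, 6. Hamming distance = 5.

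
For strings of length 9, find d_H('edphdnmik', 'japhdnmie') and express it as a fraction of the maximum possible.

Differing positions: 1, 2, 9. Hamming distance = 3. The maximum possible Hamming distance for length-9 strings is 9, so d_H/9 = 3/9 ≈ 0.3333.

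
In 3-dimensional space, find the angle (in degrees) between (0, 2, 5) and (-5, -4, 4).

With u = (0, 2, 5), v = (-5, -4, 4):
u·v = 0·(-5) + 2·(-4) + 5·4 = 0 + (-8) + 20 = 12.
|u| = √(0² + 2² + 5²) = √29, |v| = √((-5)² + (-4)² + 4²) = √57, so |u||v| = √(29·57) = √1653.
cos θ = (u·v)/(|u||v|) = 12/√1653 ≈ 0.295151
θ = arccos(0.295151) ≈ 72.83°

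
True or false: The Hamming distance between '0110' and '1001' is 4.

Differing positions: 1, 2, 3, 4. Hamming distance = 4, so the claim is true.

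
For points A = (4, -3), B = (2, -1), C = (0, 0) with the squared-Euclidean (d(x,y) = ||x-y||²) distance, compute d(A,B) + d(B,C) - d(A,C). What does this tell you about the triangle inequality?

d(A,B) = 2² + 2² = 8, d(B,C) = 2² + 1² = 5, d(A,C) = 4² + 3² = 25.
d(A,B) + d(B,C) - d(A,C) = 8 + 5 - 25 = 13 - 25 = -12. This is < 0, so the triangle inequality FAILS for these points (squared-Euclidean is not a metric).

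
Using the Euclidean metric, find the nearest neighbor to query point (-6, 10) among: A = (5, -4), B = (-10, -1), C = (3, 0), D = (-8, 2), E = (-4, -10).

Distances: d(A) ≈ 17.8045, d(B) ≈ 11.7047, d(C) ≈ 13.4536, d(D) ≈ 8.2462, d(E) ≈ 20.0998. Nearest: D = (-8, 2) with distance 8.2462.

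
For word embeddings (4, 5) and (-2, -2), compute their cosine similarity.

With u = (4, 5), v = (-2, -2):
u·v = 4·(-2) + 5·(-2) = (-8) + (-10) = -18.
|u| = √(4² + 5²) = √41, |v| = √((-2)² + (-2)²) = √8, so |u||v| = √(41·8) = √328.
cos θ = (u·v)/(|u||v|) = -18/√328 ≈ -0.9939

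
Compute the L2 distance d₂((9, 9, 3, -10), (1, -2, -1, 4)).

√(Σ(x_i - y_i)²) = √((9 - 1)² + (9 - (-2))² + (3 - (-1))² + (-10 - 4)²)
= √(8² + 11² + 4² + (-14)²) = √(64 + 121 + 16 + 196) = √397 ≈ 19.9249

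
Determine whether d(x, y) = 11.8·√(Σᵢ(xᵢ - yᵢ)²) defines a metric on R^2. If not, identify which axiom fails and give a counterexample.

Yes. The L2 (Euclidean) norm induces a metric on R^2, and multiplying a metric by a positive constant 11.8 > 0 preserves all four axioms: non-negativity (11.8·||x-y|| ≥ 0), identity (11.8·||x-y|| = 0 ⟺ ||x-y|| = 0 ⟺ x = y), symmetry (||x-y|| = ||y-x||), and the triangle inequality (11.8·||x-z|| ≤ 11.8·||x-y|| + 11.8·||y-z||). So d is a metric.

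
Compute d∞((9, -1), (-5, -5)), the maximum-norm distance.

max(|x_i - y_i|) = max(|9 - (-5)|, |-1 - (-5)|) = max(14, 4) = 14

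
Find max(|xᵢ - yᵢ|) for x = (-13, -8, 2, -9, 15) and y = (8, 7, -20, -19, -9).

max(|x_i - y_i|) = max(|-13 - 8|, |-8 - 7|, |2 - (-20)|, |-9 - (-19)|, |15 - (-9)|) = max(21, 15, 22, 10, 24) = 24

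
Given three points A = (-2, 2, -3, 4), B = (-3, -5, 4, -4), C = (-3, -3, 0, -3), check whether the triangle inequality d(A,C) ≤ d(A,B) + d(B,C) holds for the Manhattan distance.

d(A,B) = 1 + 7 + 7 + 8 = 23, d(B,C) = 0 + 2 + 4 + 1 = 7, d(A,C) = 1 + 5 + 3 + 7 = 16.
d(A,C) = 16 ≤ 23 + 7 = 30. Triangle inequality is satisfied.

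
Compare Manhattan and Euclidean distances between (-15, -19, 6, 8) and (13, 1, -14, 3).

L1 = |-15 - 13| + |-19 - 1| + |6 - (-14)| + |8 - 3| = 28 + 20 + 20 + 5 = 73
L2 = √(28² + 20² + 20² + 5²) = √1609 ≈ 40.1123
L1 ≥ L2 always (equality iff movement is along one axis); L1 > L2 here.
Ratio L1/L2 = 73/√1609 ≈ 1.8199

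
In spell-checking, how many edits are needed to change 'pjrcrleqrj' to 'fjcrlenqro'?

Let D[i][j] be the edit distance between the first i characters of 'pjrcrleqrj' and the first j characters of 'fjcrlenqro', with D[i][0] = i, D[0][j] = j, and D[i][j] = D[i-1][j-1] if the characters match, else 1 + min(D[i-1][j], D[i][j-1], D[i-1][j-1]). Filling the table (rows: prefixes of 'pjrcrleqrj', columns: prefixes of 'fjcrlenqro'):
     ε  f  j  c  r  l  e  n  q  r  o
  ε  0  1  2  3  4  5  6  7  8  9 10
  p  1  1  2  3  4  5  6  7  8  9 10
  j  2  2  1  2  3  4  5  6  7  8  9
  r  3  3  2  2  2  3  4  5  6  7  8
  c  4  4  3  2  3  3  4  5  6  7  8
  r  5  5  4  3  2  3  4  5  6  6  7
  l  6  6  5  4  3  2  3  4  5  6  7
  e  7  7  6  5  4  3  2  3  4  5  6
  q  8  8  7  6  5  4  3  3  3  4  5
  r  9  9  8  7  6  5  4  4  4  3  4
  j 10 10  9  8  7  6  5  5  5  4  4
The bottom-right entry gives D[10][10] = 4, so no sequence of fewer than 4 edits works. Backtracking through the table gives one optimal edit sequence (4 edits):
  pjrcrleqrj → fjrcrleqrj (sub p→f @1)
  fjrcrleqrj → fjcrleqrj (del r @3)
  fjcrleqrj → fjcrlenqrj (ins n @7)
  fjcrlenqrj → fjcrlenqro (sub j→o @10)
Edit distance = 4.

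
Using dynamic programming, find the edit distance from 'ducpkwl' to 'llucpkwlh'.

Let D[i][j] be the edit distance between the first i characters of 'ducpkwl' and the first j characters of 'llucpkwlh', with D[i][0] = i, D[0][j] = j, and D[i][j] = D[i-1][j-1] if the characters match, else 1 + min(D[i-1][j], D[i][j-1], D[i-1][j-1]). Filling the table (rows: prefixes of 'ducpkwl', columns: prefixes of 'llucpkwlh'):
     ε  l  l  u  c  p  k  w  l  h
  ε  0  1  2  3  4  5  6  7  8  9
  d  1  1  2  3  4  5  6  7  8  9
  u  2  2  2  2  3  4  5  6  7  8
  c  3  3  3  3  2  3  4  5  6  7
  p  4  4  4  4  3  2  3  4  5  6
  k  5  5  5  5  4  3  2  3  4  5
  w  6  6  6  6  5  4  3  2  3  4
  l  7  6  6  7  6  5  4  3  2  3
The bottom-right entry gives D[7][9] = 3, so no sequence of fewer than 3 edits works. Backtracking through the table gives one optimal edit sequence (3 edits):
  ducpkwl → lducpkwl (ins l @1)
  lducpkwl → llucpkwl (sub d→l @2)
  llucpkwl → llucpkwlh (ins h @9)
Edit distance = 3.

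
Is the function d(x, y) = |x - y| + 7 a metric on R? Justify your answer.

No. d fails identity of indiscernibles (specifically d(x,x) = 0): d(3, 3) = |3 - 3| + 7 = 0 + 7 = 7 ≠ 0.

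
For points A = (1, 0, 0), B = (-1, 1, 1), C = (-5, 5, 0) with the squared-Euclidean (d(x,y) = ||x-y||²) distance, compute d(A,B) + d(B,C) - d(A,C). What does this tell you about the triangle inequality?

d(A,B) = 2² + 1² + 1² = 6, d(B,C) = 4² + 4² + 1² = 33, d(A,C) = 6² + 5² + 0² = 61.
d(A,B) + d(B,C) - d(A,C) = 6 + 33 - 61 = 39 - 61 = -22. This is < 0, so the triangle inequality FAILS for these points (squared-Euclidean is not a metric).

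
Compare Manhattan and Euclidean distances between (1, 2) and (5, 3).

L1 = |1 - 5| + |2 - 3| = 4 + 1 = 5
L2 = √(4² + 1²) = √17 ≈ 4.1231
L1 ≥ L2 always (equality iff movement is along one axis); L1 > L2 here.
Ratio L1/L2 = 5/√17 ≈ 1.2127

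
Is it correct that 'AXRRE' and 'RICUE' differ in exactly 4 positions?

Differing positions: 1, 2, 3, 4. Hamming distance = 4, so the claim is true.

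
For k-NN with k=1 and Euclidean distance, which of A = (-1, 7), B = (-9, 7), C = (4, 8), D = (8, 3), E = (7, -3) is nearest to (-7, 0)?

Distances: d(A) ≈ 9.2195, d(B) ≈ 7.2801, d(C) ≈ 13.6015, d(D) ≈ 15.2971, d(E) ≈ 14.3178. Nearest: B = (-9, 7) with distance 7.2801.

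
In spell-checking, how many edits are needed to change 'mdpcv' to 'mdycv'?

Let D[i][j] be the edit distance between the first i characters of 'mdpcv' and the first j characters of 'mdycv', with D[i][0] = i, D[0][j] = j, and D[i][j] = D[i-1][j-1] if the characters match, else 1 + min(D[i-1][j], D[i][j-1], D[i-1][j-1]). Filling the table (rows: prefixes of 'mdpcv', columns: prefixes of 'mdycv'):
     ε  m  d  y  c  v
  ε  0  1  2  3  4  5
  m  1  0  1  2  3  4
  d  2  1  0  1  2  3
  p  3  2  1  1  2  3
  c  4  3  2  2  1  2
  v  5  4  3  3  2  1
The bottom-right entry gives D[5][5] = 1, so no sequence of fewer than 1 edit works. Backtracking through the table gives one optimal edit sequence (1 edit):
  mdpcv → mdycv (sub p→y @3)
Edit distance = 1.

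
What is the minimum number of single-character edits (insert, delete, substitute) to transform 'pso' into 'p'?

Let D[i][j] be the edit distance between the first i characters of 'pso' and the first j characters of 'p', with D[i][0] = i, D[0][j] = j, and D[i][j] = D[i-1][j-1] if the characters match, else 1 + min(D[i-1][j], D[i][j-1], D[i-1][j-1]). Filling the table (rows: prefixes of 'pso', columns: prefixes of 'p'):
     ε  p
  ε  0  1
  p  1  0
  s  2  1
  o  3  2
The bottom-right entry gives D[3][1] = 2, so no sequence of fewer than 2 edits works. Backtracking through the table gives one optimal edit sequence (2 edits):
  pso → po (del s @2)
  po → p (del o @2)
Edit distance = 2.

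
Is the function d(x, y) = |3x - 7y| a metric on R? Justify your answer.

No. d fails symmetry: d(4, 6) = |3·4 - 7·6| = |-30| = 30, but d(6, 4) = |3·6 - 7·4| = |-10| = 10. Since 30 ≠ 10, d(x,y) ≠ d(y,x) in general.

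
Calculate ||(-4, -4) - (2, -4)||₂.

√(Σ(x_i - y_i)²) = √((-4 - 2)² + (-4 - (-4))²)
= √((-6)² + 0²) = √(36 + 0) = √36 = 6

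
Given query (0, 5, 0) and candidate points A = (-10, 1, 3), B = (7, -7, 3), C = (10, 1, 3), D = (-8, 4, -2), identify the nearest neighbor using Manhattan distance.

Distances: d(A) = 17, d(B) = 22, d(C) = 17, d(D) = 11. Nearest: D = (-8, 4, -2) with distance 11.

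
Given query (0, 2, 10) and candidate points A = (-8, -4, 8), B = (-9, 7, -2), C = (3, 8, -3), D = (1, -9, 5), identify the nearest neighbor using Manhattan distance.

Distances: d(A) = 16, d(B) = 26, d(C) = 22, d(D) = 17. Nearest: A = (-8, -4, 8) with distance 16.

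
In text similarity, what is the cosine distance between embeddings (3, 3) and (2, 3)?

With u = (3, 3), v = (2, 3):
u·v = 3·2 + 3·3 = 6 + 9 = 15.
|u| = √(3² + 3²) = √18, |v| = √(2² + 3²) = √13, so |u||v| = √(18·13) = √234.
cos θ = (u·v)/(|u||v|) = 15/√234 ≈ 0.9806
Cosine distance = 1 - cos θ ≈ 1 - 0.9806 = 0.0194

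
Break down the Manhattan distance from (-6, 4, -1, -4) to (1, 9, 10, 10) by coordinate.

Σ|x_i - y_i| = |-6 - 1| + |4 - 9| + |-1 - 10| + |-4 - 10| = 7 + 5 + 11 + 14 = 37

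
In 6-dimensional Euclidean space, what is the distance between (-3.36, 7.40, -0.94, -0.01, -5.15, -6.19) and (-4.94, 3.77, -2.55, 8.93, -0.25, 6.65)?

√(Σ(x_i - y_i)²) = √((-3.36 - (-4.94))² + (7.4 - 3.77)² + (-0.94 - (-2.55))² + (-0.01 - 8.93)² + (-5.15 - (-0.25))² + (-6.19 - 6.65)²)
= √(1.58² + 3.63² + 1.61² + (-8.94)² + (-4.9)² + (-12.84)²) = √(2.4964 + 13.1769 + 2.5921 + 79.9236 + 24.01 + 164.8656) = √287.0646 ≈ 16.943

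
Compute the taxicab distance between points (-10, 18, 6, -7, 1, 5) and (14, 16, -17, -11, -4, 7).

Σ|x_i - y_i| = |-10 - 14| + |18 - 16| + |6 - (-17)| + |-7 - (-11)| + |1 - (-4)| + |5 - 7| = 24 + 2 + 23 + 4 + 5 + 2 = 60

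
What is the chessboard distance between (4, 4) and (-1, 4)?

max(|x_i - y_i|) = max(|4 - (-1)|, |4 - 4|) = max(5, 0) = 5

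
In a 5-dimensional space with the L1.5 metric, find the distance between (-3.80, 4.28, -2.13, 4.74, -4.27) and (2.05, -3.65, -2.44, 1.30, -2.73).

(Σ|x_i - y_i|^1.5)^(1/1.5) = (|-3.8 - 2.05|^1.5 + |4.28 - (-3.65)|^1.5 + |-2.13 - (-2.44)|^1.5 + |4.74 - 1.3|^1.5 + |-4.27 - (-2.73)|^1.5)^(1/1.5)
= (5.85^1.5 + 7.93^1.5 + 0.31^1.5 + 3.44^1.5 + 1.54^1.5)^(1/1.5) ≈ (14.1493 + 22.3311 + 0.1726 + 6.3802 + 1.9111)^(1/1.5) = (44.9443)^(1/1.5) ≈ 12.641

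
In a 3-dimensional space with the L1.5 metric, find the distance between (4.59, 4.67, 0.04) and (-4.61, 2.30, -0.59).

(Σ|x_i - y_i|^1.5)^(1/1.5) = (|4.59 - (-4.61)|^1.5 + |4.67 - 2.3|^1.5 + |0.04 - (-0.59)|^1.5)^(1/1.5)
= (9.2^1.5 + 2.37^1.5 + 0.63^1.5)^(1/1.5) ≈ (27.905 + 3.6486 + 0.5)^(1/1.5) = (32.0536)^(1/1.5) ≈ 10.0906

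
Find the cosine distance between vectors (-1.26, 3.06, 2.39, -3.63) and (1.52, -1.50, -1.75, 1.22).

With u = (-1.26, 3.06, 2.39, -3.63), v = (1.52, -1.50, -1.75, 1.22):
u·v = (-1.26)·1.52 + 3.06·(-1.5) + 2.39·(-1.75) + (-3.63)·1.22 = (-1.9152) + (-4.59) + (-4.1825) + (-4.4286) = -15.1163.
|u| = √((-1.26)² + 3.06² + 2.39² + (-3.63)²) = √(1.5876 + 9.3636 + 5.7121 + 13.1769) = √29.8402, |v| = √(1.52² + (-1.5)² + (-1.75)² + 1.22²) = √(2.3104 + 2.25 + 3.0625 + 1.4884) = √9.1113.
cos θ = (u·v)/(|u||v|) = -15.1163/(√29.8402·√9.1113) ≈ -0.9168
Cosine distance = 1 - cos θ ≈ 1 - (-0.9168) = 1.9168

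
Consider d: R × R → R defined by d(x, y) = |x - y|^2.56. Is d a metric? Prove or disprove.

No. d(x,y) = |x-y|^2.56 fails the triangle inequality since p = 2.56 > 1. Counterexample: x = 2, y = 3, z = 11. d(x,z) = |2 - 11|^2.56 = 9^2.56 ≈ 277.2431, but d(x,y) + d(y,z) = 1^2.56 + 8^2.56 ≈ 1 + 205.0739 = 206.0739. Since 277.2431 > 206.0739, the triangle inequality is violated.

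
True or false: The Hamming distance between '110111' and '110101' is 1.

Differing positions: 5. Hamming distance = 1, so the claim is true.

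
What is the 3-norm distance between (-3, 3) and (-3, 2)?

(Σ|x_i - y_i|^3)^(1/3) = (|-3 - (-3)|^3 + |3 - 2|^3)^(1/3)
= (0^3 + 1^3)^(1/3) = (0 + 1)^(1/3) = (1)^(1/3) = 1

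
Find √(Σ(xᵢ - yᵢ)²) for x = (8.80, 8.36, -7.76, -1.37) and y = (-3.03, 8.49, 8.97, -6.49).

√(Σ(x_i - y_i)²) = √((8.8 - (-3.03))² + (8.36 - 8.49)² + (-7.76 - 8.97)² + (-1.37 - (-6.49))²)
= √(11.83² + (-0.13)² + (-16.73)² + 5.12²) = √(139.9489 + 0.0169 + 279.8929 + 26.2144) = √446.0731 ≈ 21.1204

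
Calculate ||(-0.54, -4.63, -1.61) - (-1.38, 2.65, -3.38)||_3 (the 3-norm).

(Σ|x_i - y_i|^3)^(1/3) = (|-0.54 - (-1.38)|^3 + |-4.63 - 2.65|^3 + |-1.61 - (-3.38)|^3)^(1/3)
= (0.84^3 + 7.28^3 + 1.77^3)^(1/3) ≈ (0.5927 + 385.8284 + 5.5452)^(1/3) = (391.9663)^(1/3) ≈ 7.3184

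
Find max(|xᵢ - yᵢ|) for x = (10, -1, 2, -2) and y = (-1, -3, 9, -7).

max(|x_i - y_i|) = max(|10 - (-1)|, |-1 - (-3)|, |2 - 9|, |-2 - (-7)|) = max(11, 2, 7, 5) = 11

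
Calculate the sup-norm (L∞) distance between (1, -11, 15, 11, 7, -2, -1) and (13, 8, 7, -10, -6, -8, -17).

max(|x_i - y_i|) = max(|1 - 13|, |-11 - 8|, |15 - 7|, |11 - (-10)|, |7 - (-6)|, |-2 - (-8)|, |-1 - (-17)|) = max(12, 19, 8, 21, 13, 6, 16) = 21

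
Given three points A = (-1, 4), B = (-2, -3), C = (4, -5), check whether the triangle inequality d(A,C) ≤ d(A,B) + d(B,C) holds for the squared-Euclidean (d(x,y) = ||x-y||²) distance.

d(A,B) = 1² + 7² = 50, d(B,C) = 6² + 2² = 40, d(A,C) = 5² + 9² = 106.
d(A,C) = 106 > 50 + 40 = 90. Triangle inequality is VIOLATED. (Squared-Euclidean is not a metric — this is a counterexample.)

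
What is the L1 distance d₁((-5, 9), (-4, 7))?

Σ|x_i - y_i| = |-5 - (-4)| + |9 - 7| = 1 + 2 = 3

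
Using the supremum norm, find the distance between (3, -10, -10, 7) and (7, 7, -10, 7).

max(|x_i - y_i|) = max(|3 - 7|, |-10 - 7|, |-10 - (-10)|, |7 - 7|) = max(4, 17, 0, 0) = 17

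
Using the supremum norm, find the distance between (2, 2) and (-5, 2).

max(|x_i - y_i|) = max(|2 - (-5)|, |2 - 2|) = max(7, 0) = 7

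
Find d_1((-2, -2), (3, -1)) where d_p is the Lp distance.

Σ|x_i - y_i| = |-2 - 3| + |-2 - (-1)| = 5 + 1 = 6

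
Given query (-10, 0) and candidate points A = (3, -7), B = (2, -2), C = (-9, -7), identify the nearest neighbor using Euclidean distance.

Distances: d(A) ≈ 14.7648, d(B) ≈ 12.1655, d(C) ≈ 7.0711. Nearest: C = (-9, -7) with distance 7.0711.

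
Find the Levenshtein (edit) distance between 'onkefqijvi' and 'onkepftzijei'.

Let D[i][j] be the edit distance between the first i characters of 'onkefqijvi' and the first j characters of 'onkepftzijei', with D[i][0] = i, D[0][j] = j, and D[i][j] = D[i-1][j-1] if the characters match, else 1 + min(D[i-1][j], D[i][j-1], D[i-1][j-1]). Filling the table (rows: prefixes of 'onkefqijvi', columns: prefixes of 'onkepftzijei'):
     ε  o  n  k  e  p  f  t  z  i  j  e  i
  ε  0  1  2  3  4  5  6  7  8  9 10 11 12
  o  1  0  1  2  3  4  5  6  7  8  9 10 11
  n  2  1  0  1  2  3  4  5  6  7  8  9 10
  k  3  2  1  0  1  2  3  4  5  6  7  8  9
  e  4  3  2  1  0  1  2  3  4  5  6  7  8
  f  5  4  3  2  1  1  1  2  3  4  5  6  7
  q  6  5  4  3  2  2  2  2  3  4  5  6  7
  i  7  6  5  4  3  3  3  3  3  3  4  5  6
  j  8  7  6  5  4  4  4  4  4  4  3  4  5
  v  9  8  7  6  5  5  5  5  5  5  4  4  5
  i 10  9  8  7  6  6  6  6  6  5  5  5  4
The bottom-right entry gives D[10][12] = 4, so no sequence of fewer than 4 edits works. Backtracking through the table gives one optimal edit sequence (4 edits):
  onkefqijvi → onkepfqijvi (ins p @5)
  onkepfqijvi → onkepftqijvi (ins t @7)
  onkepftqijvi → onkepftzijvi (sub q→z @8)
  onkepftzijvi → onkepftzijei (sub v→e @11)
Edit distance = 4.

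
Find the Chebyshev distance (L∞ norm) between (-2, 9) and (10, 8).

max(|x_i - y_i|) = max(|-2 - 10|, |9 - 8|) = max(12, 1) = 12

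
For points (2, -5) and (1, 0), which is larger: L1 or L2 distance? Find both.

L1 = |2 - 1| + |-5 - 0| = 1 + 5 = 6
L2 = √(1² + 5²) = √26 ≈ 5.099
L1 ≥ L2 always (equality iff movement is along one axis); L1 > L2 here.
Ratio L1/L2 = 6/√26 ≈ 1.1767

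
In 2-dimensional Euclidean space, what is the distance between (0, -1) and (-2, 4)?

√(Σ(x_i - y_i)²) = √((0 - (-2))² + (-1 - 4)²)
= √(2² + (-5)²) = √(4 + 25) = √29 ≈ 5.3852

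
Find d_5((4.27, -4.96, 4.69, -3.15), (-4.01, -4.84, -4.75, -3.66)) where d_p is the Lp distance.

(Σ|x_i - y_i|^5)^(1/5) = (|4.27 - (-4.01)|^5 + |-4.96 - (-4.84)|^5 + |4.69 - (-4.75)|^5 + |-3.15 - (-3.66)|^5)^(1/5)
= (8.28^5 + 0.12^5 + 9.44^5 + 0.51^5)^(1/5) ≈ (38918.1049 + 0 + 74965.2462 + 0.0345)^(1/5) = (113883.3856)^(1/5) ≈ 10.2634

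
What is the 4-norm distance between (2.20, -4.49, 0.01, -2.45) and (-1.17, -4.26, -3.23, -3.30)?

(Σ|x_i - y_i|^4)^(1/4) = (|2.2 - (-1.17)|^4 + |-4.49 - (-4.26)|^4 + |0.01 - (-3.23)|^4 + |-2.45 - (-3.3)|^4)^(1/4)
= (3.37^4 + 0.23^4 + 3.24^4 + 0.85^4)^(1/4) ≈ (128.9792 + 0.0028 + 110.1996 + 0.522)^(1/4) = (239.7036)^(1/4) ≈ 3.9348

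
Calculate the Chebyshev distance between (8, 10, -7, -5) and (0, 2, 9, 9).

max(|x_i - y_i|) = max(|8 - 0|, |10 - 2|, |-7 - 9|, |-5 - 9|) = max(8, 8, 16, 14) = 16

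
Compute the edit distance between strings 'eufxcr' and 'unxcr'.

Let D[i][j] be the edit distance between the first i characters of 'eufxcr' and the first j characters of 'unxcr', with D[i][0] = i, D[0][j] = j, and D[i][j] = D[i-1][j-1] if the characters match, else 1 + min(D[i-1][j], D[i][j-1], D[i-1][j-1]). Filling the table (rows: prefixes of 'eufxcr', columns: prefixes of 'unxcr'):
     ε  u  n  x  c  r
  ε  0  1  2  3  4  5
  e  1  1  2  3  4  5
  u  2  1  2  3  4  5
  f  3  2  2  3  4  5
  x  4  3  3  2  3  4
  c  5  4  4  3  2  3
  r  6  5  5  4  3  2
The bottom-right entry gives D[6][5] = 2, so no sequence of fewer than 2 edits works. Backtracking through the table gives one optimal edit sequence (2 edits):
  eufxcr → ufxcr (del e @1)
  ufxcr → unxcr (sub f→n @2)
Edit distance = 2.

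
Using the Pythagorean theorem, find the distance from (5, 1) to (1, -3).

√(Σ(x_i - y_i)²) = √((5 - 1)² + (1 - (-3))²)
= √(4² + 4²) = √(16 + 16) = √32 ≈ 5.6569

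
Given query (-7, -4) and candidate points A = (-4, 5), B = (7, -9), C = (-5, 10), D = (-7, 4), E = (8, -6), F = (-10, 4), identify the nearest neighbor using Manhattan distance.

Distances: d(A) = 12, d(B) = 19, d(C) = 16, d(D) = 8, d(E) = 17, d(F) = 11. Nearest: D = (-7, 4) with distance 8.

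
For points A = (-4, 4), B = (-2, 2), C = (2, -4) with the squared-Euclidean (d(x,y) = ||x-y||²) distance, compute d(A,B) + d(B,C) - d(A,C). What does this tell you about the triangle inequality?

d(A,B) = 2² + 2² = 8, d(B,C) = 4² + 6² = 52, d(A,C) = 6² + 8² = 100.
d(A,B) + d(B,C) - d(A,C) = 8 + 52 - 100 = 60 - 100 = -40. This is < 0, so the triangle inequality FAILS for these points (squared-Euclidean is not a metric).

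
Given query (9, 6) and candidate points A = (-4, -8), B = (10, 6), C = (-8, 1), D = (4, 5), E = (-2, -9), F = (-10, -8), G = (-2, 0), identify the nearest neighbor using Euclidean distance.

Distances: d(A) ≈ 19.105, d(B) = 1, d(C) ≈ 17.72, d(D) ≈ 5.099, d(E) ≈ 18.6011, d(F) ≈ 23.6008, d(G) ≈ 12.53. Nearest: B = (10, 6) with distance 1.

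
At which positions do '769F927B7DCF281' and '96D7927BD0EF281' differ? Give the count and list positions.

Differing positions: 1, 3, 4, 9, 10, 11. Hamming distance = 6.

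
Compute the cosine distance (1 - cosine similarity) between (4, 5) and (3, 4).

With u = (4, 5), v = (3, 4):
u·v = 4·3 + 5·4 = 12 + 20 = 32.
|u| = √(4² + 5²) = √41, |v| = √(3² + 4²) = √25, so |u||v| = √(41·25) = √1025.
cos θ = (u·v)/(|u||v|) = 32/√1025 ≈ 0.9995
Cosine distance = 1 - cos θ ≈ 1 - 0.9995 = 0.0005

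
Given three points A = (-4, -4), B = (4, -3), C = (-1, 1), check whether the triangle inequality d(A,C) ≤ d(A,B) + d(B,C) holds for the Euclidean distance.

d(A,B) = √(8² + 1²) = √65 ≈ 8.0623, d(B,C) = √(5² + 4²) = √41 ≈ 6.4031, d(A,C) = √(3² + 5²) = √34 ≈ 5.831.
d(A,C) ≈ 5.831 ≤ 8.0623 + 6.4031 = 14.4654. Triangle inequality is satisfied.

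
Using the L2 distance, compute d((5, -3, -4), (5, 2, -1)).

(Σ|x_i - y_i|^2)^(1/2) = (|5 - 5|^2 + |-3 - 2|^2 + |-4 - (-1)|^2)^(1/2)
= (0^2 + 5^2 + 3^2)^(1/2) = (0 + 25 + 9)^(1/2) = (34)^(1/2) ≈ 5.831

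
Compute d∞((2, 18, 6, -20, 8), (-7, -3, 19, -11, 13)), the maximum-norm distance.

max(|x_i - y_i|) = max(|2 - (-7)|, |18 - (-3)|, |6 - 19|, |-20 - (-11)|, |8 - 13|) = max(9, 21, 13, 9, 5) = 21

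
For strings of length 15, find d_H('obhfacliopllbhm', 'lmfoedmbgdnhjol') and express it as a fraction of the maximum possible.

Differing positions: 1, 2, 3, 4, 5, 6, 7, 8, 9, 10, 11, 12, 13, 14, 15. Hamming distance = 15. The maximum possible Hamming distance for length-15 strings is 15, so d_H/15 = 15/15 = 1.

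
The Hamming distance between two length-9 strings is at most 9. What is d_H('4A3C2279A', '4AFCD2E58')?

Differing positions: 3, 5, 7, 8, 9. Hamming distance = 5. The maximum possible Hamming distance for length-9 strings is 9, so d_H/9 = 5/9 ≈ 0.5556.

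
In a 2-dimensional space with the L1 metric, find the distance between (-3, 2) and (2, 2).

Σ|x_i - y_i| = |-3 - 2| + |2 - 2| = 5 + 0 = 5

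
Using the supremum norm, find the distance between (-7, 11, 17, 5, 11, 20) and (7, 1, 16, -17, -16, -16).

max(|x_i - y_i|) = max(|-7 - 7|, |11 - 1|, |17 - 16|, |5 - (-17)|, |11 - (-16)|, |20 - (-16)|) = max(14, 10, 1, 22, 27, 36) = 36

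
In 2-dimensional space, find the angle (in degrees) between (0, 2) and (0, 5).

With u = (0, 2), v = (0, 5):
u·v = 0·0 + 2·5 = 0 + 10 = 10.
|u| = √(0² + 2²) = √4, |v| = √(0² + 5²) = √25, so |u||v| = √(4·25) = √100 = 10.
cos θ = (u·v)/(|u||v|) = 10/10 = 1 (the vectors are parallel, pointing the same way)
θ = arccos(1) = 0°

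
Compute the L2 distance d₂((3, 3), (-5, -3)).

√(Σ(x_i - y_i)²) = √((3 - (-5))² + (3 - (-3))²)
= √(8² + 6²) = √(64 + 36) = √100 = 10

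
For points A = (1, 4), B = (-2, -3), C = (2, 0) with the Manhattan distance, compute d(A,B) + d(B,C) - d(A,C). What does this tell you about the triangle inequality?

d(A,B) = 3 + 7 = 10, d(B,C) = 4 + 3 = 7, d(A,C) = 1 + 4 = 5.
d(A,B) + d(B,C) - d(A,C) = 10 + 7 - 5 = 17 - 5 = 12. This is ≥ 0, so the triangle inequality holds for these points.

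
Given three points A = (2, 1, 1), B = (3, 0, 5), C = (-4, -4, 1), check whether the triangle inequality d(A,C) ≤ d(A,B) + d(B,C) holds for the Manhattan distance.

d(A,B) = 1 + 1 + 4 = 6, d(B,C) = 7 + 4 + 4 = 15, d(A,C) = 6 + 5 + 0 = 11.
d(A,C) = 11 ≤ 6 + 15 = 21. Triangle inequality is satisfied.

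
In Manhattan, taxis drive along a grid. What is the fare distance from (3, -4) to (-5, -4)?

Σ|x_i - y_i| = |3 - (-5)| + |-4 - (-4)| = 8 + 0 = 8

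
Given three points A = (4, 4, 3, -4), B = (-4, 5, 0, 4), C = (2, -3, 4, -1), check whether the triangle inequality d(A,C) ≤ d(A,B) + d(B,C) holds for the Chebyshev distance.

d(A,B) = max(8, 1, 3, 8) = 8, d(B,C) = max(6, 8, 4, 5) = 8, d(A,C) = max(2, 7, 1, 3) = 7.
d(A,C) = 7 ≤ 8 + 8 = 16. Triangle inequality is satisfied.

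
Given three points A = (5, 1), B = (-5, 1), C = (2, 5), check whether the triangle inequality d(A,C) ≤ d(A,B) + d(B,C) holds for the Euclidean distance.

d(A,B) = √(10² + 0²) = √100 = 10, d(B,C) = √(7² + 4²) = √65 ≈ 8.0623, d(A,C) = √(3² + 4²) = √25 = 5.
d(A,C) = 5 ≤ 10 + 8.0623 = 18.0623. Triangle inequality is satisfied.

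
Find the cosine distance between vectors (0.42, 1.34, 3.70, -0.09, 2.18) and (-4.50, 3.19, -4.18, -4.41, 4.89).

With u = (0.42, 1.34, 3.70, -0.09, 2.18), v = (-4.50, 3.19, -4.18, -4.41, 4.89):
u·v = 0.42·(-4.5) + 1.34·3.19 + 3.7·(-4.18) + (-0.09)·(-4.41) + 2.18·4.89 = (-1.89) + 4.2746 + (-15.466) + 0.3969 + 10.6602 = -2.0243.
|u| = √(0.42² + 1.34² + 3.7² + (-0.09)² + 2.18²) = √(0.1764 + 1.7956 + 13.69 + 0.0081 + 4.7524) = √20.4225, |v| = √((-4.5)² + 3.19² + (-4.18)² + (-4.41)² + 4.89²) = √(20.25 + 10.1761 + 17.4724 + 19.4481 + 23.9121) = √91.2587.
cos θ = (u·v)/(|u||v|) = -2.0243/(√20.4225·√91.2587) ≈ -0.0469
Cosine distance = 1 - cos θ ≈ 1 - (-0.0469) = 1.0469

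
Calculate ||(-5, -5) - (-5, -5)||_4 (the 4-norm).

(Σ|x_i - y_i|^4)^(1/4) = (|-5 - (-5)|^4 + |-5 - (-5)|^4)^(1/4)
= (0^4 + 0^4)^(1/4) = (0 + 0)^(1/4) = (0)^(1/4) = 0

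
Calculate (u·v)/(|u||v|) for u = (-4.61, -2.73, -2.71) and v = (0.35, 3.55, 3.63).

With u = (-4.61, -2.73, -2.71), v = (0.35, 3.55, 3.63):
u·v = (-4.61)·0.35 + (-2.73)·3.55 + (-2.71)·3.63 = (-1.6135) + (-9.6915) + (-9.8373) = -21.1423.
|u| = √((-4.61)² + (-2.73)² + (-2.71)²) = √(21.2521 + 7.4529 + 7.3441) = √36.0491, |v| = √(0.35² + 3.55² + 3.63²) = √(0.1225 + 12.6025 + 13.1769) = √25.9019.
cos θ = (u·v)/(|u||v|) = -21.1423/(√36.0491·√25.9019) ≈ -0.6919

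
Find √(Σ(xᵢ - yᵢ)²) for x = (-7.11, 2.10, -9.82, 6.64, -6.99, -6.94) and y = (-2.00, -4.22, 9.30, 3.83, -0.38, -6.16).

√(Σ(x_i - y_i)²) = √((-7.11 - (-2))² + (2.1 - (-4.22))² + (-9.82 - 9.3)² + (6.64 - 3.83)² + (-6.99 - (-0.38))² + (-6.94 - (-6.16))²)
= √((-5.11)² + 6.32² + (-19.12)² + 2.81² + (-6.61)² + (-0.78)²) = √(26.1121 + 39.9424 + 365.5744 + 7.8961 + 43.6921 + 0.6084) = √483.8255 ≈ 21.996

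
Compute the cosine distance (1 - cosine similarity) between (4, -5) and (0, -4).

With u = (4, -5), v = (0, -4):
u·v = 4·0 + (-5)·(-4) = 0 + 20 = 20.
|u| = √(4² + (-5)²) = √41, |v| = √(0² + (-4)²) = √16, so |u||v| = √(41·16) = √656.
cos θ = (u·v)/(|u||v|) = 20/√656 ≈ 0.7809
Cosine distance = 1 - cos θ ≈ 1 - 0.7809 = 0.2191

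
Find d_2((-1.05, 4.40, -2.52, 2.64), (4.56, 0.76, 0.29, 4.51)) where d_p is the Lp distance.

(Σ|x_i - y_i|^2)^(1/2) = (|-1.05 - 4.56|^2 + |4.4 - 0.76|^2 + |-2.52 - 0.29|^2 + |2.64 - 4.51|^2)^(1/2)
= (5.61^2 + 3.64^2 + 2.81^2 + 1.87^2)^(1/2) = (31.4721 + 13.2496 + 7.8961 + 3.4969)^(1/2) = (56.1147)^(1/2) ≈ 7.491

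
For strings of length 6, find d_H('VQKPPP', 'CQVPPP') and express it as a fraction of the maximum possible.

Differing positions: 1, 3. Hamming distance = 2. The maximum possible Hamming distance for length-6 strings is 6, so d_H/6 = 2/6 ≈ 0.3333.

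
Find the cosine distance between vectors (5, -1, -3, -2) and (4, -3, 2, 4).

With u = (5, -1, -3, -2), v = (4, -3, 2, 4):
u·v = 5·4 + (-1)·(-3) + (-3)·2 + (-2)·4 = 20 + 3 + (-6) + (-8) = 9.
|u| = √(5² + (-1)² + (-3)² + (-2)²) = √39, |v| = √(4² + (-3)² + 2² + 4²) = √45, so |u||v| = √(39·45) = √1755.
cos θ = (u·v)/(|u||v|) = 9/√1755 ≈ 0.2148
Cosine distance = 1 - cos θ ≈ 1 - 0.2148 = 0.7852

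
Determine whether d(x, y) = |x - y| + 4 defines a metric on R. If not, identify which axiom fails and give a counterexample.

No. d fails identity of indiscernibles (specifically d(x,x) = 0): d(-5, -5) = |-5 - (-5)| + 4 = 0 + 4 = 4 ≠ 0.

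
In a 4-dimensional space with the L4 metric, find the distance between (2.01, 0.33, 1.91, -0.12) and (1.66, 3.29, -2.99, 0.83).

(Σ|x_i - y_i|^4)^(1/4) = (|2.01 - 1.66|^4 + |0.33 - 3.29|^4 + |1.91 - (-2.99)|^4 + |-0.12 - 0.83|^4)^(1/4)
= (0.35^4 + 2.96^4 + 4.9^4 + 0.95^4)^(1/4) ≈ (0.015 + 76.7656 + 576.4801 + 0.8145)^(1/4) = (654.0752)^(1/4) ≈ 5.0572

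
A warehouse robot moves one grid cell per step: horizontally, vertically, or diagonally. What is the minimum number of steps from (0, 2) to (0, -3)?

max(|x_i - y_i|) = max(|0 - 0|, |2 - (-3)|) = max(0, 5) = 5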